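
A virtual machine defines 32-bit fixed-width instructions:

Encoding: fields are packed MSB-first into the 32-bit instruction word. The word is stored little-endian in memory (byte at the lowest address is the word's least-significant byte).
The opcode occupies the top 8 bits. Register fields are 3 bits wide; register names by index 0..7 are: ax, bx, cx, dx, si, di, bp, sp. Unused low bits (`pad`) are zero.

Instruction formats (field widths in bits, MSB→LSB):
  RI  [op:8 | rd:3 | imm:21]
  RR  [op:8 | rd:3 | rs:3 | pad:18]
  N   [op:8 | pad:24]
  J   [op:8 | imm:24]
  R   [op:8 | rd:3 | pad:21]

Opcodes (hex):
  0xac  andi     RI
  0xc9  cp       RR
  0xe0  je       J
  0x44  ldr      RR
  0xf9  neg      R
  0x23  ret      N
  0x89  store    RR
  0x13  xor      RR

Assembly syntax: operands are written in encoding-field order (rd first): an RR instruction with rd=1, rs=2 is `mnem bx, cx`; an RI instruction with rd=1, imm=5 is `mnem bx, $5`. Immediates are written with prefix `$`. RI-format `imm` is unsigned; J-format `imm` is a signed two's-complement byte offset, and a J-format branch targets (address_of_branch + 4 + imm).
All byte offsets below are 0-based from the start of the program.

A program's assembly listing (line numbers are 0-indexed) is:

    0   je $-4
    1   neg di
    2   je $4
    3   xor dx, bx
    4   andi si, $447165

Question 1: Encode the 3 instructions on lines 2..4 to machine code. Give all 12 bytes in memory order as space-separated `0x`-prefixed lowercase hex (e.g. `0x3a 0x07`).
L2: je op=0xe0:8|imm=4:24 ⇒ 0xe0000004 ⇒ little 04 00 00 e0
L3: xor op=0x13:8|rd=3:3|rs=1:3|pad=0:18 ⇒ 0x13640000 ⇒ little 00 00 64 13
L4: andi op=0xac:8|rd=4:3|imm=447165:21 ⇒ 0xac86d2bd ⇒ little bd d2 86 ac

0x04 0x00 0x00 0xe0 0x00 0x00 0x64 0x13 0xbd 0xd2 0x86 0xac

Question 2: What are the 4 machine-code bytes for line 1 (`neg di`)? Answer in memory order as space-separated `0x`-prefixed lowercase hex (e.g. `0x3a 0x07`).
0x00 0x00 0xa0 0xf9

line 1 (neg): pack op=0xf9:8|rd=5:3|pad=0:21 = 0xf9a00000; little→ 00 00 a0 f9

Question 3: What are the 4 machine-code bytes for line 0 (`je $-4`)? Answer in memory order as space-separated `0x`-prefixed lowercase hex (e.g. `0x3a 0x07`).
L0: je op=0xe0:8|imm=-4:24 ⇒ 0xe0fffffc ⇒ little fc ff ff e0

0xfc 0xff 0xff 0xe0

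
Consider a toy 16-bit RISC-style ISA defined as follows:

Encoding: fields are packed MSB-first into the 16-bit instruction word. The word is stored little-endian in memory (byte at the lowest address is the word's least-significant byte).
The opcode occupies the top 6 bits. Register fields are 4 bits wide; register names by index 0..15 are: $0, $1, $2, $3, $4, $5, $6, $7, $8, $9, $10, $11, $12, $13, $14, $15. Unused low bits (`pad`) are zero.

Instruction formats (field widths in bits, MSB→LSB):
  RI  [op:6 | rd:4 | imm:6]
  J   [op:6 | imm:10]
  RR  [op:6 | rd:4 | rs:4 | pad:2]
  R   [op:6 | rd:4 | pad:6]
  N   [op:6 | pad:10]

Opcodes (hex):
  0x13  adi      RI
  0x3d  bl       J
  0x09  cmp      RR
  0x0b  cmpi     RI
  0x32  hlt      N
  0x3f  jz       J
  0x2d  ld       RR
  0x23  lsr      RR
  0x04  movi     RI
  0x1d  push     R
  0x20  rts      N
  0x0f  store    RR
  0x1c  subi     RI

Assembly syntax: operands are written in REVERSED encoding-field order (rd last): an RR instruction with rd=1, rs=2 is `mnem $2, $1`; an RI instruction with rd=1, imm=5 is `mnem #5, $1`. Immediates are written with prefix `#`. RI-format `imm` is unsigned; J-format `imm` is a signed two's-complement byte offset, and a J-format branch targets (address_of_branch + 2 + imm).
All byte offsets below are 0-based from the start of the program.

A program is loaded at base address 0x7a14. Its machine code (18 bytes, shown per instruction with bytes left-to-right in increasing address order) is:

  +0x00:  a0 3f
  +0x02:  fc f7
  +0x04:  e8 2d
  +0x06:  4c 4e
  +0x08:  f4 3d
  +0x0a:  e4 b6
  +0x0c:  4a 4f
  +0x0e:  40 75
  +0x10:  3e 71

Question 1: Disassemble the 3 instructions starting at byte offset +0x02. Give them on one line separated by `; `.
bl #-4; cmpi #40, $7; adi #12, $9

[02] fc f7 → 0xf7fc
  top 6b → 0x3d → bl [J]
  [9:0] imm=1020 (s10→-4) = #-4
[04] e8 2d → 0x2de8
  top 6b → 0xb → cmpi [RI]
  [9:6] rd=7 = $7
  [5:0] imm=40 = #40
[06] 4c 4e → 0x4e4c
  top 6b → 0x13 → adi [RI]
  [9:6] rd=9 = $9
  [5:0] imm=12 = #12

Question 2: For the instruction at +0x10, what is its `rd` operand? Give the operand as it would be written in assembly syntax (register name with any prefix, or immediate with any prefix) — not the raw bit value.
off 0x10: read 3e 71 as little → 0x713e
  top 6b → 0x1c → subi [RI]
  rd: (w>>6)&0xf=0x4 → $4
  imm: (w>>0)&0x3f=0x3e → #62

$4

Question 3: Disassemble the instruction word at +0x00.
[00] a0 3f → 0x3fa0
  opcode bits[15:10]=0xf: store/RR
  rd: (w>>6)&0xf=0xe → $14
  rs: (w>>2)&0xf=0x8 → $8

store $8, $14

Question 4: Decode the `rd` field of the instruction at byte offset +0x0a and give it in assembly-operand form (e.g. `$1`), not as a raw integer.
+0x0a: e4 b6 ⇒ word 0xb6e4 (little)
  opcode bits[15:10]=0x2d: ld/RR
  rd@[9:6]=0xb ⇒ $11
  rs@[5:2]=0x9 ⇒ $9

$11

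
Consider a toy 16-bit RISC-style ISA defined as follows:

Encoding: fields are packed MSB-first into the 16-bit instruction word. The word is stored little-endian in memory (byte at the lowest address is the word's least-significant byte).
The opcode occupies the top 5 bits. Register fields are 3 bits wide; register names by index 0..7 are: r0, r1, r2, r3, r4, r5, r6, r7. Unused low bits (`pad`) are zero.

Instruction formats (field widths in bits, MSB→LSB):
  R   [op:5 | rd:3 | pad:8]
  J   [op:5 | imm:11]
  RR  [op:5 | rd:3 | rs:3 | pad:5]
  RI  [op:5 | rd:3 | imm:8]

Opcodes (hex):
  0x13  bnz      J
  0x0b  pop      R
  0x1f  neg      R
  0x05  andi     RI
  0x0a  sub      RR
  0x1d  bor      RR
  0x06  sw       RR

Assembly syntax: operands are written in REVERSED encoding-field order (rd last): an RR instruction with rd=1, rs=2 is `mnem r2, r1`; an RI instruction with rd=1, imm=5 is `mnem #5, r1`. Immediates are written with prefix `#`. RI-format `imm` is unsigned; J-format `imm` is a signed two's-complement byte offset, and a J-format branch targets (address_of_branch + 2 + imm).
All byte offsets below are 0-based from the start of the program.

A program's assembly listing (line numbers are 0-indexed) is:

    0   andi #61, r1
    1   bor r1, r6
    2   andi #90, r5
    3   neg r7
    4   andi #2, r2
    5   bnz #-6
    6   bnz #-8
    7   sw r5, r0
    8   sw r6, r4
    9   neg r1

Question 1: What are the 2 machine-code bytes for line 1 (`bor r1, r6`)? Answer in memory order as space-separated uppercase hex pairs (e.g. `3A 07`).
line 1 (bor): pack op=0x1d:5|rd=6:3|rs=1:3|pad=0:5 = 0xee20; little→ 20 ee

20 EE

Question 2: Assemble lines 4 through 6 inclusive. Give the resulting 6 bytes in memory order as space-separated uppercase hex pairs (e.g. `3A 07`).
4. andi fields op=0x5:5|rd=2:3|imm=2:8 → word 2a02h → 02 2a
5. bnz fields op=0x13:5|imm=-6:11 → word 9ffah → fa 9f
6. bnz fields op=0x13:5|imm=-8:11 → word 9ff8h → f8 9f

02 2A FA 9F F8 9F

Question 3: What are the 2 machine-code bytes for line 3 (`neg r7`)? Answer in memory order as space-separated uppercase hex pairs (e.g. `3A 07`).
00 FF

L3: neg op=0x1f:5|rd=7:3|pad=0:8 ⇒ 0xff00 ⇒ little 00 ff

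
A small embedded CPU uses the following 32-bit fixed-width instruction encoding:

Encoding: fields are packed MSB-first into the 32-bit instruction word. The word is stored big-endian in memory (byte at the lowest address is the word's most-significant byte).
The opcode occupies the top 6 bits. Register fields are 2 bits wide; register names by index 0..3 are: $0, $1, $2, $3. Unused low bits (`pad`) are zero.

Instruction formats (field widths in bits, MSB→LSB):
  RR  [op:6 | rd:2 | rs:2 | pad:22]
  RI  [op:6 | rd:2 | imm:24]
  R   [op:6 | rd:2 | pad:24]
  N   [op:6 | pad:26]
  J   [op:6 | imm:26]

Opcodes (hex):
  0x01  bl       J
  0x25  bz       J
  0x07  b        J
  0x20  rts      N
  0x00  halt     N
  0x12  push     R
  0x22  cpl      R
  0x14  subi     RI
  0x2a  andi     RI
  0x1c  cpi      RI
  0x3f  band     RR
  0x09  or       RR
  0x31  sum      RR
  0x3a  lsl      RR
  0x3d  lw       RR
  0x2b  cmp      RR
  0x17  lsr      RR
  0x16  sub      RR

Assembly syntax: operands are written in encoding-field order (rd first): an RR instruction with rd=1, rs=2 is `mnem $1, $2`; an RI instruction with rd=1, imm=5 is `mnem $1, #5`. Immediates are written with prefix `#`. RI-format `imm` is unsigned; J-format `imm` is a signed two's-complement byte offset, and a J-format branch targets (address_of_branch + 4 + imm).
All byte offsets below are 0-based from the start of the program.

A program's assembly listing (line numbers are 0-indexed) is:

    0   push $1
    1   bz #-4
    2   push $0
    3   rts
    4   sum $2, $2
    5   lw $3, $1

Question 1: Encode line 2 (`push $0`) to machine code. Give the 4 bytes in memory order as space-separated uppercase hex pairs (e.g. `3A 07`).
line 2 (push): pack op=0x12:6|rd=0:2|pad=0:24 = 0x48000000; big→ 48 00 00 00

48 00 00 00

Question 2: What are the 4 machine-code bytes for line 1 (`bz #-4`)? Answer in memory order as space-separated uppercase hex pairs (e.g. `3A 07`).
1. bz fields op=0x25:6|imm=-4:26 → word 97fffffch → 97 ff ff fc

97 FF FF FC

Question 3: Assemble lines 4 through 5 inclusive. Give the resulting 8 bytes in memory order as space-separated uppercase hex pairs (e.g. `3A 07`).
4. sum fields op=0x31:6|rd=2:2|rs=2:2|pad=0:22 → word c6800000h → c6 80 00 00
5. lw fields op=0x3d:6|rd=3:2|rs=1:2|pad=0:22 → word f7400000h → f7 40 00 00

C6 80 00 00 F7 40 00 00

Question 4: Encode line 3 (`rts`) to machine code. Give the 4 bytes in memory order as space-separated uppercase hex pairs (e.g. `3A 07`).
line 3 (rts): pack op=0x20:6|pad=0:26 = 0x80000000; big→ 80 00 00 00

80 00 00 00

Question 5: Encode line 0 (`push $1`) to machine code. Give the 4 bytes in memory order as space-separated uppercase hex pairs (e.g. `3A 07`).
line 0 (push): pack op=0x12:6|rd=1:2|pad=0:24 = 0x49000000; big→ 49 00 00 00

49 00 00 00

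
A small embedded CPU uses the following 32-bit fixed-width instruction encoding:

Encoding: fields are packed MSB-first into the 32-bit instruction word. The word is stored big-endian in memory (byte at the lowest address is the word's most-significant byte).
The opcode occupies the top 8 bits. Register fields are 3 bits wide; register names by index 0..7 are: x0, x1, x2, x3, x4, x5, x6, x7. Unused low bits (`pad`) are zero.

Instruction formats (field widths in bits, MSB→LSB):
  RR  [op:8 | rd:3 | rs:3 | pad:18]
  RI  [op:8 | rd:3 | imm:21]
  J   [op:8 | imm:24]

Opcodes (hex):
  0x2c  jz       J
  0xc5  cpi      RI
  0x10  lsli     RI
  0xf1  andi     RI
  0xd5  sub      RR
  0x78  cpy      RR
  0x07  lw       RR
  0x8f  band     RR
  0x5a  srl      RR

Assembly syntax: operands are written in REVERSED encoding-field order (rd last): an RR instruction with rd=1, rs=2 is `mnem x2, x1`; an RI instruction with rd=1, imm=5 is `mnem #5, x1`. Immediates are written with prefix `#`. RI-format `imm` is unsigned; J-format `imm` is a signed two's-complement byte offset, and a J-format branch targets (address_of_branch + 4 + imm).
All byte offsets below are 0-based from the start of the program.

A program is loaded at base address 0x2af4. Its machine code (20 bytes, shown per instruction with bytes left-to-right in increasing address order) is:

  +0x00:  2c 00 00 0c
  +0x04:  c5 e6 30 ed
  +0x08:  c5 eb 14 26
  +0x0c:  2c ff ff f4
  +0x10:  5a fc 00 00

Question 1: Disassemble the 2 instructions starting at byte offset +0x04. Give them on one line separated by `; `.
[04] c5 e6 30 ed → 0xc5e630ed
  op=0xc5e630ed>>24=0xc5 ⇒ cpi (RI)
  rd: (w>>21)&0x7=0x7 → x7
  imm: (w>>0)&0x1fffff=0x630ed → #405741
[08] c5 eb 14 26 → 0xc5eb1426
  op=0xc5eb1426>>24=0xc5 ⇒ cpi (RI)
  rd: (w>>21)&0x7=0x7 → x7
  imm: (w>>0)&0x1fffff=0xb1426 → #726054

cpi #405741, x7; cpi #726054, x7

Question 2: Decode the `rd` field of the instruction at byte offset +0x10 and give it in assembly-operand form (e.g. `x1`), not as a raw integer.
x7

@+10  big-endian(5a fc 00 00) = 0x5afc0000
  op=0x5afc0000>>24=0x5a ⇒ srl (RR)
  rd: (w>>21)&0x7=0x7 → x7
  rs: (w>>18)&0x7=0x7 → x7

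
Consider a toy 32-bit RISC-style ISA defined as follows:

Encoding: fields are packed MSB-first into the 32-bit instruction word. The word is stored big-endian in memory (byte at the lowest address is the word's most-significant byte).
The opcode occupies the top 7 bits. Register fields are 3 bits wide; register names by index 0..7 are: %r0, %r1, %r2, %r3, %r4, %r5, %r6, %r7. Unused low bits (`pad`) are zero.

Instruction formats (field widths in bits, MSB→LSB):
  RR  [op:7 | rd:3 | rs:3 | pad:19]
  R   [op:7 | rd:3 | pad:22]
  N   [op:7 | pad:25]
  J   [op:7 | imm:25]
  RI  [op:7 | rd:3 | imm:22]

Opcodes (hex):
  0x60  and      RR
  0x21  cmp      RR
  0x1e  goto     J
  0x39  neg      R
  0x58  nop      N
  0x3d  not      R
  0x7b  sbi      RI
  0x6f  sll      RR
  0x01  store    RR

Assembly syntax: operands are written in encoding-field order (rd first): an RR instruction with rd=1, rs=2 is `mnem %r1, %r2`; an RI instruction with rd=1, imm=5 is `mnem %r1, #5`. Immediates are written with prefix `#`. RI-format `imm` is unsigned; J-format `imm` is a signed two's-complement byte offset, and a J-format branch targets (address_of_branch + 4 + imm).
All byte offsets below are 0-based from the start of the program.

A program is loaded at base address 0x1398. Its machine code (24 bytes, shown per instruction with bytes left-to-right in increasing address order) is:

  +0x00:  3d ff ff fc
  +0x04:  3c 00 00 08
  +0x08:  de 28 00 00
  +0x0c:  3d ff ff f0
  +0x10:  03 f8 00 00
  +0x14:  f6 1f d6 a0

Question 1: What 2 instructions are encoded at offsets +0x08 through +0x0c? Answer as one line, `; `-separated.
sll %r0, %r5; goto #-16

[08] de 28 00 00 → 0xde280000
  top 7b → 0x6f → sll [RR]
  rd: (w>>22)&0x7=0x0 → %r0
  rs: (w>>19)&0x7=0x5 → %r5
[0c] 3d ff ff f0 → 0x3dfffff0
  top 7b → 0x1e → goto [J]
  imm: (w>>0)&0x1ffffff=0x1fffff0 (s25→-16) → #-16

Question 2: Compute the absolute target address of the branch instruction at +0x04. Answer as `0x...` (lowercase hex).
@+04  big-endian(3c 00 00 08) = 0x3c000008
  top 7b → 0x1e → goto [J]
  imm: (w>>0)&0x1ffffff=0x8 → #8
  target = base 0x1398 + off 0x04 + 4 + imm 8 = 0x13a8

0x13a8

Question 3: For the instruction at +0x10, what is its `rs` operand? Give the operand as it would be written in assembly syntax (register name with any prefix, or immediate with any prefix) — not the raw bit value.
%r7

+0x10: 03 f8 00 00 ⇒ word 0x03f80000 (big)
  op=0x03f80000>>25=0x1 ⇒ store (RR)
  rd@[24:22]=0x7 ⇒ %r7
  rs@[21:19]=0x7 ⇒ %r7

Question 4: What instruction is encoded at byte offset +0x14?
off 0x14: read f6 1f d6 a0 as big → 0xf61fd6a0
  opcode bits[31:25]=0x7b: sbi/RI
  [24:22] rd=0 = %r0
  [21:0] imm=2086560 = #2086560

sbi %r0, #2086560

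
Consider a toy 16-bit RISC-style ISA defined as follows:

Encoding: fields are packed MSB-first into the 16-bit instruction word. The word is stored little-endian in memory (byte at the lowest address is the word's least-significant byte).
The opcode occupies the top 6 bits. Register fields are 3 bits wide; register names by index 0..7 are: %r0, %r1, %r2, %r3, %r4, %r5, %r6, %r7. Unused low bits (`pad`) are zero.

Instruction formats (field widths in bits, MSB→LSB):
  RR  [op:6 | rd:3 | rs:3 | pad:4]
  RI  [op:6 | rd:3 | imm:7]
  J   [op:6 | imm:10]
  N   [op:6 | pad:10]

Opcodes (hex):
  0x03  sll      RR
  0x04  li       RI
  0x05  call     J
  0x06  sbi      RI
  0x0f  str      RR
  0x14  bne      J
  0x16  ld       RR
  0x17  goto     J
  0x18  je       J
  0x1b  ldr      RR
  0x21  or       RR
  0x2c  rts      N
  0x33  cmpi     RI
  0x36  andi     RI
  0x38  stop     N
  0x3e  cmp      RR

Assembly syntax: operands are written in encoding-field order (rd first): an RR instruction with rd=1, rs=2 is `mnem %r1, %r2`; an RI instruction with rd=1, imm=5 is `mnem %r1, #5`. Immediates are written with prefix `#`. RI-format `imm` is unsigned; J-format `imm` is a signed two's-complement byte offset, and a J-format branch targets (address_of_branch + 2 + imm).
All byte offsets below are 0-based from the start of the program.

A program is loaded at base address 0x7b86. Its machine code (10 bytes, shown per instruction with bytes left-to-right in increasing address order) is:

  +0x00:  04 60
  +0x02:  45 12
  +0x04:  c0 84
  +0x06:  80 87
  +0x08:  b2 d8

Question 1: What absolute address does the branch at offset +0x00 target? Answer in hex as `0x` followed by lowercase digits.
0x7b8c

[00] 04 60 → 0x6004
  top 6b → 0x18 → je [J]
  imm@[9:0]=0x4 ⇒ #4
  target = base 0x7b86 + off 0x00 + 2 + imm 4 = 0x7b8c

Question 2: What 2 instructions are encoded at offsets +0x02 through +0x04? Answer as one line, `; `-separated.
li %r4, #69; or %r1, %r4

[02] 45 12 → 0x1245
  opcode bits[15:10]=0x4: li/RI
  rd: (w>>7)&0x7=0x4 → %r4
  imm: (w>>0)&0x7f=0x45 → #69
[04] c0 84 → 0x84c0
  opcode bits[15:10]=0x21: or/RR
  rd: (w>>7)&0x7=0x1 → %r1
  rs: (w>>4)&0x7=0x4 → %r4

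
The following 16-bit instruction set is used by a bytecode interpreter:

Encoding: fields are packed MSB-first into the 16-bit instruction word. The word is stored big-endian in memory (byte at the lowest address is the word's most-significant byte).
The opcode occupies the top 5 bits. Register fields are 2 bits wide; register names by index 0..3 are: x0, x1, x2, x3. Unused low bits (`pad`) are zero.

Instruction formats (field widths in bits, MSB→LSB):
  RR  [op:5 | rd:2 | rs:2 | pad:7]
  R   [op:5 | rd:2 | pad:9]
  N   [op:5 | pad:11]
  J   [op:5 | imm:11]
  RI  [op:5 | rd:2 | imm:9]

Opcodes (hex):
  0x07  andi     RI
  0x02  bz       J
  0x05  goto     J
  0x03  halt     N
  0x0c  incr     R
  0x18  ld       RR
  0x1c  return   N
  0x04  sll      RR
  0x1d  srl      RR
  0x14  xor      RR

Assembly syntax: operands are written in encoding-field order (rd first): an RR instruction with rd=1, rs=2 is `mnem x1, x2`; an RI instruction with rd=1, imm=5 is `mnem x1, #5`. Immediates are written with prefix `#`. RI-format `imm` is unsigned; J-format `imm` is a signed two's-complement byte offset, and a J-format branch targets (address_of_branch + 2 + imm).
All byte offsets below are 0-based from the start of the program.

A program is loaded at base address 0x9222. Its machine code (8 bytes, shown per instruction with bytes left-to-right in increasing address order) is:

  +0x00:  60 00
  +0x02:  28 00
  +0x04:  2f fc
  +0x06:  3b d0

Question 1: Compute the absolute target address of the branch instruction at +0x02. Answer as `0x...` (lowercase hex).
0x9226

+0x02: 28 00 ⇒ word 0x2800 (big)
  opcode bits[15:11]=0x5: goto/J
  imm: (w>>0)&0x7ff=0x0 → #0
  target = base 0x9222 + off 0x02 + 2 + imm 0 = 0x9226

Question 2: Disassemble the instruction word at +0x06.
+0x06: 3b d0 ⇒ word 0x3bd0 (big)
  top 5b → 0x7 → andi [RI]
  rd: (w>>9)&0x3=0x1 → x1
  imm: (w>>0)&0x1ff=0x1d0 → #464

andi x1, #464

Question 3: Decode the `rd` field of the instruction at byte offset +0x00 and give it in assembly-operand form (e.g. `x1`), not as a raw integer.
off 0x00: read 60 00 as big → 0x6000
  top 5b → 0xc → incr [R]
  rd@[10:9]=0x0 ⇒ x0

x0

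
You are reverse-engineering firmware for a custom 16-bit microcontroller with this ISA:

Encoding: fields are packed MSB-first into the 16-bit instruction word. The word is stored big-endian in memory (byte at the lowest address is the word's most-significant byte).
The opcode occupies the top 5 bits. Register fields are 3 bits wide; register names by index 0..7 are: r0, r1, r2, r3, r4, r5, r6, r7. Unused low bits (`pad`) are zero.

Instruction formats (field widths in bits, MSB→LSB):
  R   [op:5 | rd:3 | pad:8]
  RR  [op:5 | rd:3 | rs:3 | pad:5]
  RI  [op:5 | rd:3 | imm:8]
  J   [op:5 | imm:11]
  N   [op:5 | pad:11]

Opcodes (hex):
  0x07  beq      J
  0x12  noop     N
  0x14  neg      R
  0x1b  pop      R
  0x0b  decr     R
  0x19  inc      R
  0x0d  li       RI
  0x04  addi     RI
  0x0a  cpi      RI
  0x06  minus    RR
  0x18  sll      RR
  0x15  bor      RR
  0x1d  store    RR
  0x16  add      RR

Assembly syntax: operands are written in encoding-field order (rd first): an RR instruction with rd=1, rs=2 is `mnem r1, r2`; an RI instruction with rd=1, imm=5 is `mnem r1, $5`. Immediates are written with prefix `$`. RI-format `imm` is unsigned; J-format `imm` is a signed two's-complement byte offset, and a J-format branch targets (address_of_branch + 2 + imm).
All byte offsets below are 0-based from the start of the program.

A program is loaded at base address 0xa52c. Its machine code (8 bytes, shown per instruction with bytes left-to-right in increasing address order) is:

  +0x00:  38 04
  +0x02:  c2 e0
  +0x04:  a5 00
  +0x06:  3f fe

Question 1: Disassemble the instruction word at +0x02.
sll r2, r7

[02] c2 e0 → 0xc2e0
  top 5b → 0x18 → sll [RR]
  rd: (w>>8)&0x7=0x2 → r2
  rs: (w>>5)&0x7=0x7 → r7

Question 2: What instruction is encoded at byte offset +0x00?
off 0x00: read 38 04 as big → 0x3804
  top 5b → 0x7 → beq [J]
  imm@[10:0]=0x4 ⇒ $4

beq $4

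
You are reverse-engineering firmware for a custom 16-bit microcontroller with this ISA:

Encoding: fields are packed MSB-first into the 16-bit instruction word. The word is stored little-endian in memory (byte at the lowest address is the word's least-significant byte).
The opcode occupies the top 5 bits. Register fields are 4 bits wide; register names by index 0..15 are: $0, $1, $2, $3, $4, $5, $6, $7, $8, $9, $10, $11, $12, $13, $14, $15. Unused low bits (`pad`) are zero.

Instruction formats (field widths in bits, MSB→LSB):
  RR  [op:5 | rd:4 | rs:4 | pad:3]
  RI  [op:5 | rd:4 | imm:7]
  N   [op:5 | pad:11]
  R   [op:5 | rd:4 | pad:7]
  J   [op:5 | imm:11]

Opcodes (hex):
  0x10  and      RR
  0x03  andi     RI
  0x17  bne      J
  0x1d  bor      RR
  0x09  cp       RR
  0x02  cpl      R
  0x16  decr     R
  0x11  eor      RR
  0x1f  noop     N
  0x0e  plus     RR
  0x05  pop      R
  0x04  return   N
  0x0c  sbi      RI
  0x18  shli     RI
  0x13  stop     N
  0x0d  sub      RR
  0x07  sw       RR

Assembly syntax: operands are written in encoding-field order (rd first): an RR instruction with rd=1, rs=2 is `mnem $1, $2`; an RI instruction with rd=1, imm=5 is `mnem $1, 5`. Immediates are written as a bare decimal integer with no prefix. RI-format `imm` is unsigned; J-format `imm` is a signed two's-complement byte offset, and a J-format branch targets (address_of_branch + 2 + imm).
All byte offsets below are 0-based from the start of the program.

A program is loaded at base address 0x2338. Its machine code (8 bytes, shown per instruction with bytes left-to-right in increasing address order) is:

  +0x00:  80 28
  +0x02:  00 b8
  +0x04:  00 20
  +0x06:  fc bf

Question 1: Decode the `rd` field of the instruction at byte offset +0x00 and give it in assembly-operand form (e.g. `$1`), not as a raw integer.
$1

off 0x00: read 80 28 as little → 0x2880
  opcode bits[15:11]=0x5: pop/R
  [10:7] rd=1 = $1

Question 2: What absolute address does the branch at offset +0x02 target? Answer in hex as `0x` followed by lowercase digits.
off 0x02: read 00 b8 as little → 0xb800
  op=0xb800>>11=0x17 ⇒ bne (J)
  imm@[10:0]=0x0 ⇒ 0
  target = base 0x2338 + off 0x02 + 2 + imm 0 = 0x233c

0x233c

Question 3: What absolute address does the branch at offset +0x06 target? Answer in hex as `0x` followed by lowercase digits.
0x233c

[06] fc bf → 0xbffc
  top 5b → 0x17 → bne [J]
  [10:0] imm=2044 (s11→-4) = -4
  target = base 0x2338 + off 0x06 + 2 + imm -4 = 0x233c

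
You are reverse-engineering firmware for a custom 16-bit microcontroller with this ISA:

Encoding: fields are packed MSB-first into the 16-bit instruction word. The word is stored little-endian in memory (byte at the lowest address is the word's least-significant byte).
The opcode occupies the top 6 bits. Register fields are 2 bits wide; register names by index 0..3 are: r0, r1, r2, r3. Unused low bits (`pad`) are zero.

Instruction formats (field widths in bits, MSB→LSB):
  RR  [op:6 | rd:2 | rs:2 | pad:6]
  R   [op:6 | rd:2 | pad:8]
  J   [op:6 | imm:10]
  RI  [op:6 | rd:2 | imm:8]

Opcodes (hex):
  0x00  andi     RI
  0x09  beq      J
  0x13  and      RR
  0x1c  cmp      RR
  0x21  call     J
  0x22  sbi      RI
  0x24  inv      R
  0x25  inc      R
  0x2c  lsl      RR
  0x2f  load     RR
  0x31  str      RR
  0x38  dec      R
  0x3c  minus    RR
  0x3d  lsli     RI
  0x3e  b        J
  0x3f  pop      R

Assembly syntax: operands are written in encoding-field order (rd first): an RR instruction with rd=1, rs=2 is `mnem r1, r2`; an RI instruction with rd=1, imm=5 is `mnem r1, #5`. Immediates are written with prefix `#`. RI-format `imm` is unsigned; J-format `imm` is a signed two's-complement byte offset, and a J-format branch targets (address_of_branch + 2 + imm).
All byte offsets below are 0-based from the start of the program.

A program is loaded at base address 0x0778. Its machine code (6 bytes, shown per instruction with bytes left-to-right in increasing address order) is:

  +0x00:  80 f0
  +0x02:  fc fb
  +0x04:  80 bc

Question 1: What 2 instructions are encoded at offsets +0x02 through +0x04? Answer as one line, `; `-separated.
off 0x02: read fc fb as little → 0xfbfc
  opcode bits[15:10]=0x3e: b/J
  imm@[9:0]=0x3fc (s10→-4) ⇒ #-4
off 0x04: read 80 bc as little → 0xbc80
  opcode bits[15:10]=0x2f: load/RR
  rd@[9:8]=0x0 ⇒ r0
  rs@[7:6]=0x2 ⇒ r2

b #-4; load r0, r2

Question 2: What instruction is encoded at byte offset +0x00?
off 0x00: read 80 f0 as little → 0xf080
  op=0xf080>>10=0x3c ⇒ minus (RR)
  [9:8] rd=0 = r0
  [7:6] rs=2 = r2

minus r0, r2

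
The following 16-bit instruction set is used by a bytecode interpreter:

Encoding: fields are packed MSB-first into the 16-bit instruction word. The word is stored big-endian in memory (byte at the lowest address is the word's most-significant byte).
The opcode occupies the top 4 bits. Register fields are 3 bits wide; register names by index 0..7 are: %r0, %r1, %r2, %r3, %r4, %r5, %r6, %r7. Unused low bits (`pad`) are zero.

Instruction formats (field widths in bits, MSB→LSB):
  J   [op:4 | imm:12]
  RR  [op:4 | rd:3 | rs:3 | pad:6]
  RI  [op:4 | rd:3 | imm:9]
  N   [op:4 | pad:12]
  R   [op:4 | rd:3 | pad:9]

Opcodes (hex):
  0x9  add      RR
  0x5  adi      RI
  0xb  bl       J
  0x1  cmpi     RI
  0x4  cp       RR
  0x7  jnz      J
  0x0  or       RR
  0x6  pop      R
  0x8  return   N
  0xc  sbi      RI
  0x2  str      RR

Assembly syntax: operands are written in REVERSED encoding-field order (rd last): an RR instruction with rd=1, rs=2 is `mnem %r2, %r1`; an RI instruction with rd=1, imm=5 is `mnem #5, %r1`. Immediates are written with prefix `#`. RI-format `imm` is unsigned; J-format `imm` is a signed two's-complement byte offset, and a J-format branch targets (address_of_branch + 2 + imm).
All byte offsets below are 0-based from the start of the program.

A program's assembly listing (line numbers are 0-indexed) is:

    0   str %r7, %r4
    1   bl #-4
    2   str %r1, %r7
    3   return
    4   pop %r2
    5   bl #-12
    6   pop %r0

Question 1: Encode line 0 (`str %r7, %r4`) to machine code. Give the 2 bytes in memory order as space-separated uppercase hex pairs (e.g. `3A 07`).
0. str fields op=0x2:4|rd=4:3|rs=7:3|pad=0:6 → word 29c0h → 29 c0

29 C0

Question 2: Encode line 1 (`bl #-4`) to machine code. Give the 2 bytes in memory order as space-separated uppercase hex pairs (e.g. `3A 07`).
BF FC

1. bl fields op=0xb:4|imm=-4:12 → word bffch → bf fc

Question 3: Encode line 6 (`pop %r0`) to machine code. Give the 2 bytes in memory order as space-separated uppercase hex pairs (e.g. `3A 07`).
L6: pop op=0x6:4|rd=0:3|pad=0:9 ⇒ 0x6000 ⇒ big 60 00

60 00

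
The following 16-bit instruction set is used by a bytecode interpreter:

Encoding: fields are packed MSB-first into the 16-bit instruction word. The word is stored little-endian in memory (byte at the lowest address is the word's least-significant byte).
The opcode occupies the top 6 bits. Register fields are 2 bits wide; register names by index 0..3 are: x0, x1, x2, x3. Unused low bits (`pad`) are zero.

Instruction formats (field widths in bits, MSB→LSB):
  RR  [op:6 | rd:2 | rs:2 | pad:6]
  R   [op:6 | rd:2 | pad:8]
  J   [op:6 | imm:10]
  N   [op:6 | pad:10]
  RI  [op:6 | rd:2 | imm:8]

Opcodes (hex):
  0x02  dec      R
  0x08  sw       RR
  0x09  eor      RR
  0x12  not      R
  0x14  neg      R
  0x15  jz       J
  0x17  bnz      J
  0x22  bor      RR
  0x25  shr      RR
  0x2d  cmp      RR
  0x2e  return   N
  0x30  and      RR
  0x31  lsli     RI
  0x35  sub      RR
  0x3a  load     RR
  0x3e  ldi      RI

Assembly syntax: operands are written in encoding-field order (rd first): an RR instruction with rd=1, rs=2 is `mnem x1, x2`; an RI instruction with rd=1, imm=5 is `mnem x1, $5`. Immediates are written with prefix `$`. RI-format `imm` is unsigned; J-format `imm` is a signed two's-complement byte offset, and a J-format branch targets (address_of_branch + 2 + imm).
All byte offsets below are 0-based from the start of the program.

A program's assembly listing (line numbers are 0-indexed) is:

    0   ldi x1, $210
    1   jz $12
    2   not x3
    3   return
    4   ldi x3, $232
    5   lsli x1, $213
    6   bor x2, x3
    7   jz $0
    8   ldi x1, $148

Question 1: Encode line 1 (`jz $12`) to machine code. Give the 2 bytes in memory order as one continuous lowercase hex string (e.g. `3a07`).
1. jz fields op=0x15:6|imm=12:10 → word 540ch → 0c 54

0c54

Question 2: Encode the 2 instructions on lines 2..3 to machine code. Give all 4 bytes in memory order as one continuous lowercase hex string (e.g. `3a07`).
004b00b8

L2: not op=0x12:6|rd=3:2|pad=0:8 ⇒ 0x4b00 ⇒ little 00 4b
L3: return op=0x2e:6|pad=0:10 ⇒ 0xb800 ⇒ little 00 b8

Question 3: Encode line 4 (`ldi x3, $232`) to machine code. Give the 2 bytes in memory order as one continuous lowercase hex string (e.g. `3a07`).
L4: ldi op=0x3e:6|rd=3:2|imm=232:8 ⇒ 0xfbe8 ⇒ little e8 fb

e8fb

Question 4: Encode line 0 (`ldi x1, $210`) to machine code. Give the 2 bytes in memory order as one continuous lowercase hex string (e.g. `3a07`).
d2f9

line 0 (ldi): pack op=0x3e:6|rd=1:2|imm=210:8 = 0xf9d2; little→ d2 f9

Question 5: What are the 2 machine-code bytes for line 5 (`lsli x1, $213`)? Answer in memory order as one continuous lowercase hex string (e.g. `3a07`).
line 5 (lsli): pack op=0x31:6|rd=1:2|imm=213:8 = 0xc5d5; little→ d5 c5

d5c5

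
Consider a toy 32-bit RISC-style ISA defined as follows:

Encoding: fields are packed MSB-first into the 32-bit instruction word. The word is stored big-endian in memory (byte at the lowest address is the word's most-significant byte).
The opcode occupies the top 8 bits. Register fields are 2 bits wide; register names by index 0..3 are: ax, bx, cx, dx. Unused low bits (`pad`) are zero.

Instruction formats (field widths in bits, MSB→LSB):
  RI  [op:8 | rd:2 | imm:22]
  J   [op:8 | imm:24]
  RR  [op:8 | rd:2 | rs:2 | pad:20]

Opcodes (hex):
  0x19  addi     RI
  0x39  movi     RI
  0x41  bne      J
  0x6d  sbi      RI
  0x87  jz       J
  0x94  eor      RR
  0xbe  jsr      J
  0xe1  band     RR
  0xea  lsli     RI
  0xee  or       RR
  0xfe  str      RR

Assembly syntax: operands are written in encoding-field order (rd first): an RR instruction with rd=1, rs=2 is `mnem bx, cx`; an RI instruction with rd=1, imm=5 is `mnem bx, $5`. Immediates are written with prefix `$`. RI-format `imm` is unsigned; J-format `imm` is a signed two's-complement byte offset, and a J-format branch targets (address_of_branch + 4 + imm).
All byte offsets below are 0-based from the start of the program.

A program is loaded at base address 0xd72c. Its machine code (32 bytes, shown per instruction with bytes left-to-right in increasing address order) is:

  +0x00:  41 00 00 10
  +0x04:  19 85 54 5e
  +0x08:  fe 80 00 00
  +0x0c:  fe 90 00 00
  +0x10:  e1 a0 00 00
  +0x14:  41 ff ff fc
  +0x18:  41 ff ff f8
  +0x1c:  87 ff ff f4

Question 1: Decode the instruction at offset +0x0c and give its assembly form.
@+0c  big-endian(fe 90 00 00) = 0xfe900000
  opcode bits[31:24]=0xfe: str/RR
  rd@[23:22]=0x2 ⇒ cx
  rs@[21:20]=0x1 ⇒ bx

str cx, bx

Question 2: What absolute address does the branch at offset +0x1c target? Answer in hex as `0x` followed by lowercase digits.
off 0x1c: read 87 ff ff f4 as big → 0x87fffff4
  op=0x87fffff4>>24=0x87 ⇒ jz (J)
  imm@[23:0]=0xfffff4 (s24→-12) ⇒ $-12
  target = base 0xd72c + off 0x1c + 4 + imm -12 = 0xd740

0xd740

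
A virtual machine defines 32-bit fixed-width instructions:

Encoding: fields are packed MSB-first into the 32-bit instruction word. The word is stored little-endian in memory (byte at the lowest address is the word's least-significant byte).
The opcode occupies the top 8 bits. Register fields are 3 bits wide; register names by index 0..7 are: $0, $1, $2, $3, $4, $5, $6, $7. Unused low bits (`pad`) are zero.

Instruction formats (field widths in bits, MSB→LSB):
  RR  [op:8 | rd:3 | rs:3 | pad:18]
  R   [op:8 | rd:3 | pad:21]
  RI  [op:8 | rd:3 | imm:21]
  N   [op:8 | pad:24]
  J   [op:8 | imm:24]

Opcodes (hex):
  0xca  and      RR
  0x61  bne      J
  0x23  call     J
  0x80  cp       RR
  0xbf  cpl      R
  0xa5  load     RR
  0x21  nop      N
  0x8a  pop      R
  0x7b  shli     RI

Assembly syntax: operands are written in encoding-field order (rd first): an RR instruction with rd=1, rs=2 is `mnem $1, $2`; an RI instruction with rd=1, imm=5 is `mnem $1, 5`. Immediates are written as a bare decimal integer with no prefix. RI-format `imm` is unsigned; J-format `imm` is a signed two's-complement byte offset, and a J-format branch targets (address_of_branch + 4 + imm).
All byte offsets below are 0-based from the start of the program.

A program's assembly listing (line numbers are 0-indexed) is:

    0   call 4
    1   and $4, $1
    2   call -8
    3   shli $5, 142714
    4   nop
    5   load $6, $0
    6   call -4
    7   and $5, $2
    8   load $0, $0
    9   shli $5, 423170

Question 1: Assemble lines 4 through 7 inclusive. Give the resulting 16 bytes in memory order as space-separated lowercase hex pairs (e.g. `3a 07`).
line 4 (nop): pack op=0x21:8|pad=0:24 = 0x21000000; little→ 00 00 00 21
line 5 (load): pack op=0xa5:8|rd=6:3|rs=0:3|pad=0:18 = 0xa5c00000; little→ 00 00 c0 a5
line 6 (call): pack op=0x23:8|imm=-4:24 = 0x23fffffc; little→ fc ff ff 23
line 7 (and): pack op=0xca:8|rd=5:3|rs=2:3|pad=0:18 = 0xcaa80000; little→ 00 00 a8 ca

00 00 00 21 00 00 c0 a5 fc ff ff 23 00 00 a8 ca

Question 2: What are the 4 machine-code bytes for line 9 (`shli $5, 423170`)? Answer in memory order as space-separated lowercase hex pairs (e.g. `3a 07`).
02 75 a6 7b

9. shli fields op=0x7b:8|rd=5:3|imm=423170:21 → word 7ba67502h → 02 75 a6 7b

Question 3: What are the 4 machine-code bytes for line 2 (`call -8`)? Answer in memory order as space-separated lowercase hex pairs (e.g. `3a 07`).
L2: call op=0x23:8|imm=-8:24 ⇒ 0x23fffff8 ⇒ little f8 ff ff 23

f8 ff ff 23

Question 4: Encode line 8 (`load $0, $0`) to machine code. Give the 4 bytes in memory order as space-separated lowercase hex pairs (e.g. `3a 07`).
line 8 (load): pack op=0xa5:8|rd=0:3|rs=0:3|pad=0:18 = 0xa5000000; little→ 00 00 00 a5

00 00 00 a5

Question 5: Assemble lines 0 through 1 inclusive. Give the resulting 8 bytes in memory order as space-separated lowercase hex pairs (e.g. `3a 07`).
04 00 00 23 00 00 84 ca

0. call fields op=0x23:8|imm=4:24 → word 23000004h → 04 00 00 23
1. and fields op=0xca:8|rd=4:3|rs=1:3|pad=0:18 → word ca840000h → 00 00 84 ca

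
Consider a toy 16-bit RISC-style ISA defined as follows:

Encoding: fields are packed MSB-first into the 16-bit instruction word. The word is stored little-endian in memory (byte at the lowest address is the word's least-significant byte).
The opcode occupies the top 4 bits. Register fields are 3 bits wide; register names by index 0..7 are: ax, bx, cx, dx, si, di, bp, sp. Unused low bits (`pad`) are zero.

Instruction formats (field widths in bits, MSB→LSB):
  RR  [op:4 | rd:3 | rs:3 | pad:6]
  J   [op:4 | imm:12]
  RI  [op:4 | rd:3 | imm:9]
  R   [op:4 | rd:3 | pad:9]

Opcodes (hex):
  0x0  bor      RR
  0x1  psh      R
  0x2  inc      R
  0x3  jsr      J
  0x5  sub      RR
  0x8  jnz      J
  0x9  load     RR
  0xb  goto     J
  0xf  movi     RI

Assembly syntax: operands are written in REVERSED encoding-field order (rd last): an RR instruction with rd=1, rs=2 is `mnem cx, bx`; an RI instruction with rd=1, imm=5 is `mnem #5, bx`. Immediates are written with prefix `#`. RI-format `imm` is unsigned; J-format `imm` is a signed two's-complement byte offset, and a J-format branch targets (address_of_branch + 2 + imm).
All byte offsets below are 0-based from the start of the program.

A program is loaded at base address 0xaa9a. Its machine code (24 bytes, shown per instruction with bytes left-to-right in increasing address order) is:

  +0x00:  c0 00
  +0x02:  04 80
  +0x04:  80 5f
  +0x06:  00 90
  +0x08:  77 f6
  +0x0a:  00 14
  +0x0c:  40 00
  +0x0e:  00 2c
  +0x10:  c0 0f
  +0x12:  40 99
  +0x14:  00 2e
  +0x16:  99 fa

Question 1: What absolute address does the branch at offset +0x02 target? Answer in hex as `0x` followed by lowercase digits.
0xaaa2

+0x02: 04 80 ⇒ word 0x8004 (little)
  top 4b → 0x8 → jnz [J]
  imm: (w>>0)&0xfff=0x4 → #4
  target = base 0xaa9a + off 0x02 + 2 + imm 4 = 0xaaa2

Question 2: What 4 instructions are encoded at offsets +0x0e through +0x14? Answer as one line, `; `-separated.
inc bp; bor sp, sp; load di, si; inc sp

+0x0e: 00 2c ⇒ word 0x2c00 (little)
  opcode bits[15:12]=0x2: inc/R
  [11:9] rd=6 = bp
+0x10: c0 0f ⇒ word 0x0fc0 (little)
  opcode bits[15:12]=0x0: bor/RR
  [11:9] rd=7 = sp
  [8:6] rs=7 = sp
+0x12: 40 99 ⇒ word 0x9940 (little)
  opcode bits[15:12]=0x9: load/RR
  [11:9] rd=4 = si
  [8:6] rs=5 = di
+0x14: 00 2e ⇒ word 0x2e00 (little)
  opcode bits[15:12]=0x2: inc/R
  [11:9] rd=7 = sp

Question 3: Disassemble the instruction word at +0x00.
+0x00: c0 00 ⇒ word 0x00c0 (little)
  op=0x00c0>>12=0x0 ⇒ bor (RR)
  rd@[11:9]=0x0 ⇒ ax
  rs@[8:6]=0x3 ⇒ dx

bor dx, ax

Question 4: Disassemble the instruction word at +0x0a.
psh cx

+0x0a: 00 14 ⇒ word 0x1400 (little)
  op=0x1400>>12=0x1 ⇒ psh (R)
  rd: (w>>9)&0x7=0x2 → cx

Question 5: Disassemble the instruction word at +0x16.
off 0x16: read 99 fa as little → 0xfa99
  op=0xfa99>>12=0xf ⇒ movi (RI)
  [11:9] rd=5 = di
  [8:0] imm=153 = #153

movi #153, di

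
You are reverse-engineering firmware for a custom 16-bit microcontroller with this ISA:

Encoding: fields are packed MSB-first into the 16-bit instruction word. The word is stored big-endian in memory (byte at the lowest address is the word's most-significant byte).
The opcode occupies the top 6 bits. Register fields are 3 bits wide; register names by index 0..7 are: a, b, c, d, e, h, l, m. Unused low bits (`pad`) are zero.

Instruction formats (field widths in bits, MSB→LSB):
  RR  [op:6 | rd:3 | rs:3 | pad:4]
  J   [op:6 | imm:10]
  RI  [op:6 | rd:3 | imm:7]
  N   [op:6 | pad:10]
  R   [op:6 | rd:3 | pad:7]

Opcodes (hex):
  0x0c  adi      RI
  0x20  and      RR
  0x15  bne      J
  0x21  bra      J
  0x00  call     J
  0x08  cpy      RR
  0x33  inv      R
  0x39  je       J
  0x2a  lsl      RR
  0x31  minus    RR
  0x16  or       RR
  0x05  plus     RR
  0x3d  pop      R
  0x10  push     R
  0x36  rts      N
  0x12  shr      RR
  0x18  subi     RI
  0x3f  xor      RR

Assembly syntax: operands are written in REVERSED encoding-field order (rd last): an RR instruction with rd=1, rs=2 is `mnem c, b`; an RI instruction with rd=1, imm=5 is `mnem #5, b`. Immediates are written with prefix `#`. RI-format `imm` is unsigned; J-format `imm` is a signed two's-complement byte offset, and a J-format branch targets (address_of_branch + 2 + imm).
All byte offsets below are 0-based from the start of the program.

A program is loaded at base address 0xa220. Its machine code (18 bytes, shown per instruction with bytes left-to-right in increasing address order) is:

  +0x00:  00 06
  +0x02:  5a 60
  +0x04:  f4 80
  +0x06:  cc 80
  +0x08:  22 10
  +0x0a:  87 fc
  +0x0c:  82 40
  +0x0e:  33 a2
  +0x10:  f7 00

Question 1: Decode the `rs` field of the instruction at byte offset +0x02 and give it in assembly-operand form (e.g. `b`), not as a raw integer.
l

[02] 5a 60 → 0x5a60
  opcode bits[15:10]=0x16: or/RR
  [9:7] rd=4 = e
  [6:4] rs=6 = l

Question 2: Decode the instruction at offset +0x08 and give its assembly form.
@+08  big-endian(22 10) = 0x2210
  opcode bits[15:10]=0x8: cpy/RR
  [9:7] rd=4 = e
  [6:4] rs=1 = b

cpy b, e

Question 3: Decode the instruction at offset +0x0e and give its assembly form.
+0x0e: 33 a2 ⇒ word 0x33a2 (big)
  op=0x33a2>>10=0xc ⇒ adi (RI)
  rd: (w>>7)&0x7=0x7 → m
  imm: (w>>0)&0x7f=0x22 → #34

adi #34, m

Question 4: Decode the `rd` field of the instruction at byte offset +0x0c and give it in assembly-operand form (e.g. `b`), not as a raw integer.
e

@+0c  big-endian(82 40) = 0x8240
  top 6b → 0x20 → and [RR]
  rd@[9:7]=0x4 ⇒ e
  rs@[6:4]=0x4 ⇒ e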